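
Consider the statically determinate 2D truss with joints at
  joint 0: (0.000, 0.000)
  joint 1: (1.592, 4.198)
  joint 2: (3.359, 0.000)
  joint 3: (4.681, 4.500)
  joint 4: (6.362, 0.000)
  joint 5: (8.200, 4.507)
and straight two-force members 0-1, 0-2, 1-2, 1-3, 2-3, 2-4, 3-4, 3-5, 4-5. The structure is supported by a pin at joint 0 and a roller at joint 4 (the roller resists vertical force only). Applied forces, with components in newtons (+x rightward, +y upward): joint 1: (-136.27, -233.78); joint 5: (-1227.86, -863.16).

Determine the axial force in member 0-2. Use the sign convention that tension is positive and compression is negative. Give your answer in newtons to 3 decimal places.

-1028.257

N=6 nodes, M=9 members, R=3 reactions → 2N=12, M+R=12
member 0 (0-1): L=4.4897, (cx,cy)=(0.3546,0.9350)
member 1 (0-2): L=3.3590, (cx,cy)=(1.0000,0.0000)
member 2 (1-2): L=4.5547, (cx,cy)=(0.3879,-0.9217)
member 3 (1-3): L=3.1037, (cx,cy)=(0.9953,0.0973)
member 4 (2-3): L=4.6902, (cx,cy)=(0.2819,0.9595)
member 5 (2-4): L=3.0030, (cx,cy)=(1.0000,0.0000)
member 6 (3-4): L=4.8037, (cx,cy)=(0.3499,-0.9368)
member 7 (3-5): L=3.5190, (cx,cy)=(1.0000,0.0020)
member 8 (4-5): L=4.8674, (cx,cy)=(0.3776,0.9260)
solve A·x = −loads:
  F[0-1] = -947.2235 N (compression)
  F[0-2] = -1028.2568 N (compression)
  F[1-2] = +658.9988 N (tension)
  F[1-3] = -457.4317 N (compression)
  F[2-3] = -633.0545 N (compression)
  F[2-4] = -594.1622 N (compression)
  F[3-4] = +694.0335 N (tension)
  F[3-5] = -876.5675 N (compression)
  F[4-5] = -930.2934 N (compression)
  Rx@0 = +1364.1300 N
  Ry@0 = +885.6757 N
  Ry@4 = +211.2643 N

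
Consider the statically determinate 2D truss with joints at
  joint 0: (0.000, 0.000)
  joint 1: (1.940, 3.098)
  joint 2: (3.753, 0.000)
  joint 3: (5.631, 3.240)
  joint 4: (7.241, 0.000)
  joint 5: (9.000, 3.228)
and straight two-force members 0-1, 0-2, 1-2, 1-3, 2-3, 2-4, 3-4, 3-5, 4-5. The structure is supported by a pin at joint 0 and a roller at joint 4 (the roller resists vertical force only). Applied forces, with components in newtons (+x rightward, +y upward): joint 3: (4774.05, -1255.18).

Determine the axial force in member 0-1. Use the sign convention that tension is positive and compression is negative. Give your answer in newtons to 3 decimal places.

2191.144

N=6 nodes, M=9 members, R=3 reactions → 2N=12, M+R=12
member 0 (0-1): L=3.6553, (cx,cy)=(0.5307,0.8475)
member 1 (0-2): L=3.7530, (cx,cy)=(1.0000,0.0000)
member 2 (1-2): L=3.5895, (cx,cy)=(0.5051,-0.8631)
member 3 (1-3): L=3.6937, (cx,cy)=(0.9993,0.0384)
member 4 (2-3): L=3.7449, (cx,cy)=(0.5015,0.8652)
member 5 (2-4): L=3.4880, (cx,cy)=(1.0000,0.0000)
member 6 (3-4): L=3.6180, (cx,cy)=(0.4450,-0.8955)
member 7 (3-5): L=3.3690, (cx,cy)=(1.0000,-0.0036)
member 8 (4-5): L=3.6761, (cx,cy)=(0.4785,0.8781)
solve A·x = −loads:
  F[0-1] = +2191.1439 N (tension)
  F[0-2] = +3611.1300 N (tension)
  F[1-2] = -2053.6326 N (compression)
  F[1-3] = +2201.8026 N (tension)
  F[2-3] = +2048.6492 N (tension)
  F[2-4] = +1546.5219 N (tension)
  F[3-4] = -3475.3220 N (compression)
  F[3-5] = -0.0000 N (compression)
  F[4-5] = +0.0000 N (tension)
  Rx@0 = -4774.0500 N
  Ry@0 = -1857.0753 N
  Ry@4 = +3112.2553 N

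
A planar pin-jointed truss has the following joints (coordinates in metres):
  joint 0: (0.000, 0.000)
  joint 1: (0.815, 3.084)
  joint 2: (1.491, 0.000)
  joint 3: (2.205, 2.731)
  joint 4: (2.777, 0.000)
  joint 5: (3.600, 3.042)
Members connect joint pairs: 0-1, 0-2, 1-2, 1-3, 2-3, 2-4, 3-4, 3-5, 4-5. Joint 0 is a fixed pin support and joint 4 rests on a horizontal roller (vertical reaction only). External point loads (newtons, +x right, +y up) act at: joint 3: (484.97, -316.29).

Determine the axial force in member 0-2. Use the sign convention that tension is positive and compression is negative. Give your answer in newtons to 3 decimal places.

N=6 nodes, M=9 members, R=3 reactions → 2N=12, M+R=12
member 0 (0-1): L=3.1899, (cx,cy)=(0.2555,0.9668)
member 1 (0-2): L=1.4910, (cx,cy)=(1.0000,0.0000)
member 2 (1-2): L=3.1572, (cx,cy)=(0.2141,-0.9768)
member 3 (1-3): L=1.4341, (cx,cy)=(0.9692,-0.2461)
member 4 (2-3): L=2.8228, (cx,cy)=(0.2529,0.9675)
member 5 (2-4): L=1.2860, (cx,cy)=(1.0000,0.0000)
member 6 (3-4): L=2.7903, (cx,cy)=(0.2050,-0.9788)
member 7 (3-5): L=1.4292, (cx,cy)=(0.9760,0.2176)
member 8 (4-5): L=3.1514, (cx,cy)=(0.2612,0.9653)
solve A·x = −loads:
  F[0-1] = +425.9244 N (tension)
  F[0-2] = +376.1480 N (tension)
  F[1-2] = -476.3747 N (compression)
  F[1-3] = +217.5119 N (tension)
  F[2-3] = +480.9673 N (tension)
  F[2-4] = +152.4938 N (tension)
  F[3-4] = -743.8763 N (compression)
  F[3-5] = +0.0000 N (tension)
  F[4-5] = -0.0000 N (compression)
  Rx@0 = -484.9700 N
  Ry@0 = -411.7880 N
  Ry@4 = +728.0780 N

376.148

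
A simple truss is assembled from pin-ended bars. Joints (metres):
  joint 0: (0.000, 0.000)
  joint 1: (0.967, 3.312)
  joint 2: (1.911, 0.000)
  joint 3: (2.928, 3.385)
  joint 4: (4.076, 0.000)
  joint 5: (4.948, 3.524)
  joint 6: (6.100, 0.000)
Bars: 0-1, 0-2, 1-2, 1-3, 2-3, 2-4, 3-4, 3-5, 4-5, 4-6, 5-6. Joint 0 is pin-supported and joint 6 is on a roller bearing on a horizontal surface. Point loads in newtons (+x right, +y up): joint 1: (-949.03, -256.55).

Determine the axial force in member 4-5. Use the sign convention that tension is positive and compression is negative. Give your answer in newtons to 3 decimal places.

-508.579

N=7 nodes, M=11 members, R=3 reactions → 2N=14, M+R=14
member 0 (0-1): L=3.4503, (cx,cy)=(0.2803,0.9599)
member 1 (0-2): L=1.9110, (cx,cy)=(1.0000,0.0000)
member 2 (1-2): L=3.4439, (cx,cy)=(0.2741,-0.9617)
member 3 (1-3): L=1.9624, (cx,cy)=(0.9993,0.0372)
member 4 (2-3): L=3.5345, (cx,cy)=(0.2877,0.9577)
member 5 (2-4): L=2.1650, (cx,cy)=(1.0000,0.0000)
member 6 (3-4): L=3.5744, (cx,cy)=(0.3212,-0.9470)
member 7 (3-5): L=2.0248, (cx,cy)=(0.9976,0.0686)
member 8 (4-5): L=3.6303, (cx,cy)=(0.2402,0.9707)
member 9 (4-6): L=2.0240, (cx,cy)=(1.0000,0.0000)
member 10 (5-6): L=3.7075, (cx,cy)=(0.3107,-0.9505)
solve A·x = −loads:
  F[0-1] = -761.6839 N (compression)
  F[0-2] = -735.5551 N (compression)
  F[1-2] = +516.5010 N (tension)
  F[1-3] = +594.3897 N (tension)
  F[2-3] = -518.6526 N (compression)
  F[2-4] = -444.7426 N (compression)
  F[3-4] = +521.3085 N (tension)
  F[3-5] = +277.9670 N (tension)
  F[4-5] = -508.5791 N (compression)
  F[4-6] = -155.1497 N (compression)
  F[5-6] = +499.3229 N (tension)
  Rx@0 = +949.0300 N
  Ry@0 = +731.1571 N
  Ry@6 = -474.6071 N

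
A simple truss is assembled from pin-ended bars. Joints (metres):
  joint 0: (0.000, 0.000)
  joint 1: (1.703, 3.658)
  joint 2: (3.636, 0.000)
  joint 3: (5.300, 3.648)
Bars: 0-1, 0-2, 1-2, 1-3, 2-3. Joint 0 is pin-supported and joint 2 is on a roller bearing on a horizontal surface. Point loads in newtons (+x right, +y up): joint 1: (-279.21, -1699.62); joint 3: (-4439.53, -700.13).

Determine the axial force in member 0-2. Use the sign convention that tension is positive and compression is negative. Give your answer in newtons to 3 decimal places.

N=4 nodes, M=5 members, R=3 reactions → 2N=8, M+R=8
member 0 (0-1): L=4.0350, (cx,cy)=(0.4221,0.9066)
member 1 (0-2): L=3.6360, (cx,cy)=(1.0000,0.0000)
member 2 (1-2): L=4.1373, (cx,cy)=(0.4672,-0.8841)
member 3 (1-3): L=3.5970, (cx,cy)=(1.0000,-0.0028)
member 4 (2-3): L=4.0096, (cx,cy)=(0.4150,0.9098)
solve A·x = −loads:
  F[0-1] = -5866.3331 N (compression)
  F[0-2] = -2242.8091 N (compression)
  F[1-2] = +4105.7183 N (tension)
  F[1-3] = -4114.9701 N (compression)
  F[2-3] = -782.1005 N (compression)
  Rx@0 = +4718.7400 N
  Ry@0 = +5318.2356 N
  Ry@2 = -2918.4856 N

-2242.809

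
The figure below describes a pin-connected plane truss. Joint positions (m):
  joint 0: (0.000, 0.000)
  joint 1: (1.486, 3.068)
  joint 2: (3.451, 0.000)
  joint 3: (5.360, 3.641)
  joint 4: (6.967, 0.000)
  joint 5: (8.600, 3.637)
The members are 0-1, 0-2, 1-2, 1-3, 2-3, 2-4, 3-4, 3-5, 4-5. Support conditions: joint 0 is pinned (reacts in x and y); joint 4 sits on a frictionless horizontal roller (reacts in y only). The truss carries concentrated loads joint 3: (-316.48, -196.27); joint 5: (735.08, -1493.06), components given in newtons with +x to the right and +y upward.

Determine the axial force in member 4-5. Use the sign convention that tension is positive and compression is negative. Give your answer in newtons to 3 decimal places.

-1634.753

N=6 nodes, M=9 members, R=3 reactions → 2N=12, M+R=12
member 0 (0-1): L=3.4089, (cx,cy)=(0.4359,0.9000)
member 1 (0-2): L=3.4510, (cx,cy)=(1.0000,0.0000)
member 2 (1-2): L=3.6433, (cx,cy)=(0.5393,-0.8421)
member 3 (1-3): L=3.9161, (cx,cy)=(0.9892,0.1463)
member 4 (2-3): L=4.1111, (cx,cy)=(0.4644,0.8857)
member 5 (2-4): L=3.5160, (cx,cy)=(1.0000,0.0000)
member 6 (3-4): L=3.9799, (cx,cy)=(0.4038,-0.9149)
member 7 (3-5): L=3.2400, (cx,cy)=(1.0000,-0.0012)
member 8 (4-5): L=3.9868, (cx,cy)=(0.4096,0.9123)
solve A·x = −loads:
  F[0-1] = +581.1508 N (tension)
  F[0-2] = +165.2685 N (tension)
  F[1-2] = -526.7163 N (compression)
  F[1-3] = +543.2584 N (tension)
  F[2-3] = +500.8081 N (tension)
  F[2-4] = -351.3631 N (compression)
  F[3-4] = -788.1393 N (compression)
  F[3-5] = +1404.6810 N (tension)
  F[4-5] = -1634.7528 N (compression)
  Rx@0 = -418.6000 N
  Ry@0 = -523.0290 N
  Ry@4 = +2212.3590 N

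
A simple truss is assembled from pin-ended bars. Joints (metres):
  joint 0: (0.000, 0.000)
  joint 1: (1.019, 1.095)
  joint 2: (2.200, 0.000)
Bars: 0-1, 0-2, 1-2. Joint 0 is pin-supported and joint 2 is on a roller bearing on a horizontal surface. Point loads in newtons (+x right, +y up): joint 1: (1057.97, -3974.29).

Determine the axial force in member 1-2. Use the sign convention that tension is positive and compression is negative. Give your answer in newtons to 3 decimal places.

N=3 nodes, M=3 members, R=3 reactions → 2N=6, M+R=6
member 0 (0-1): L=1.4958, (cx,cy)=(0.6812,0.7321)
member 1 (0-2): L=2.2000, (cx,cy)=(1.0000,0.0000)
member 2 (1-2): L=1.6105, (cx,cy)=(0.7333,-0.6799)
solve A·x = −loads:
  F[0-1] = -2195.0411 N (compression)
  F[0-2] = +2553.3321 N (tension)
  F[1-2] = -3481.9657 N (compression)
  Rx@0 = -1057.9700 N
  Ry@0 = +1606.8906 N
  Ry@2 = +2367.3994 N

-3481.966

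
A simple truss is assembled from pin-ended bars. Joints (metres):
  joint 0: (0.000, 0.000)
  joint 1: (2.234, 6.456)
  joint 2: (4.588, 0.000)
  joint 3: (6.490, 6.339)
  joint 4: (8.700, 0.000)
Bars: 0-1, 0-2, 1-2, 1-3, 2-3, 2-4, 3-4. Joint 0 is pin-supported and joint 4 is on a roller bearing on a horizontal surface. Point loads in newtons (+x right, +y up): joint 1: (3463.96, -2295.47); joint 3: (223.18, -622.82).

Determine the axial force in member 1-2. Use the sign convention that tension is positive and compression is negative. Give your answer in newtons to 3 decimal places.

N=5 nodes, M=7 members, R=3 reactions → 2N=10, M+R=10
member 0 (0-1): L=6.8316, (cx,cy)=(0.3270,0.9450)
member 1 (0-2): L=4.5880, (cx,cy)=(1.0000,0.0000)
member 2 (1-2): L=6.8718, (cx,cy)=(0.3426,-0.9395)
member 3 (1-3): L=4.2576, (cx,cy)=(0.9996,-0.0275)
member 4 (2-3): L=6.6182, (cx,cy)=(0.2874,0.9578)
member 5 (2-4): L=4.1120, (cx,cy)=(1.0000,0.0000)
member 6 (3-4): L=6.7132, (cx,cy)=(0.3292,-0.9443)
solve A·x = −loads:
  F[0-1] = +919.4132 N (tension)
  F[0-2] = +3386.4827 N (tension)
  F[1-2] = -3308.7247 N (compression)
  F[1-3] = -2030.6300 N (compression)
  F[2-3] = +3245.4455 N (tension)
  F[2-4] = +1320.3363 N (tension)
  F[3-4] = -4010.7142 N (compression)
  Rx@0 = -3687.1400 N
  Ry@0 = -868.8647 N
  Ry@4 = +3787.1547 N

-3308.725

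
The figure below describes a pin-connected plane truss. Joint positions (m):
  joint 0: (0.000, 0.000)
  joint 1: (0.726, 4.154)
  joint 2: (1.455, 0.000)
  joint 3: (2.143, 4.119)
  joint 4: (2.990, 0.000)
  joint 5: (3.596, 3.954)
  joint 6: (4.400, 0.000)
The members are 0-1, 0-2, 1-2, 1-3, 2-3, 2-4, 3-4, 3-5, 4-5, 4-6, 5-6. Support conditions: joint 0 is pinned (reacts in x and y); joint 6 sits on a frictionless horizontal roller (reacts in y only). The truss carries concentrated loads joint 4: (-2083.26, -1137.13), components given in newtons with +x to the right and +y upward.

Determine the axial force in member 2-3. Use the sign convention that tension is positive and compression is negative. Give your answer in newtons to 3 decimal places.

-372.657

N=7 nodes, M=11 members, R=3 reactions → 2N=14, M+R=14
member 0 (0-1): L=4.2170, (cx,cy)=(0.1722,0.9851)
member 1 (0-2): L=1.4550, (cx,cy)=(1.0000,0.0000)
member 2 (1-2): L=4.2175, (cx,cy)=(0.1729,-0.9849)
member 3 (1-3): L=1.4174, (cx,cy)=(0.9997,-0.0247)
member 4 (2-3): L=4.1761, (cx,cy)=(0.1647,0.9863)
member 5 (2-4): L=1.5350, (cx,cy)=(1.0000,0.0000)
member 6 (3-4): L=4.2052, (cx,cy)=(0.2014,-0.9795)
member 7 (3-5): L=1.4623, (cx,cy)=(0.9936,-0.1128)
member 8 (4-5): L=4.0002, (cx,cy)=(0.1515,0.9885)
member 9 (4-6): L=1.4100, (cx,cy)=(1.0000,0.0000)
member 10 (5-6): L=4.0349, (cx,cy)=(0.1993,-0.9799)
solve A·x = −loads:
  F[0-1] = -369.9219 N (compression)
  F[0-2] = -2019.5736 N (compression)
  F[1-2] = +373.1820 N (tension)
  F[1-3] = -128.2307 N (compression)
  F[2-3] = -372.6569 N (compression)
  F[2-4] = -1893.6737 N (compression)
  F[3-4] = +403.4229 N (tension)
  F[3-5] = -272.5837 N (compression)
  F[4-5] = +750.6388 N (tension)
  F[4-6] = +157.1260 N (tension)
  F[5-6] = -788.5446 N (compression)
  Rx@0 = +2083.2600 N
  Ry@0 = +364.3985 N
  Ry@6 = +772.7315 N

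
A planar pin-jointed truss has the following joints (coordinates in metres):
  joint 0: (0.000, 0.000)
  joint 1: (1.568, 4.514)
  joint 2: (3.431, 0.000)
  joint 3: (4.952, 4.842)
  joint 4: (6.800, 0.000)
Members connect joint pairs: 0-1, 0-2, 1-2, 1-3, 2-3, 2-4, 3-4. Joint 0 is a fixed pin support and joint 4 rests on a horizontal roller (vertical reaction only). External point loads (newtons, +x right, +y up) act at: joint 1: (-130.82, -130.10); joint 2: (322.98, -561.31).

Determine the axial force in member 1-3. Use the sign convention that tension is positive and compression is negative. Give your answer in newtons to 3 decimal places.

N=5 nodes, M=7 members, R=3 reactions → 2N=10, M+R=10
member 0 (0-1): L=4.7786, (cx,cy)=(0.3281,0.9446)
member 1 (0-2): L=3.4310, (cx,cy)=(1.0000,0.0000)
member 2 (1-2): L=4.8833, (cx,cy)=(0.3815,-0.9244)
member 3 (1-3): L=3.3999, (cx,cy)=(0.9953,0.0965)
member 4 (2-3): L=5.0753, (cx,cy)=(0.2997,0.9540)
member 5 (2-4): L=3.3690, (cx,cy)=(1.0000,0.0000)
member 6 (3-4): L=5.1827, (cx,cy)=(0.3566,-0.9343)
solve A·x = −loads:
  F[0-1] = -492.2952 N (compression)
  F[0-2] = +353.6973 N (tension)
  F[1-2] = +345.3082 N (tension)
  F[1-3] = -163.2143 N (compression)
  F[2-3] = +253.7826 N (tension)
  F[2-4] = +86.3973 N (tension)
  F[3-4] = -242.2990 N (compression)
  Rx@0 = -192.1600 N
  Ry@0 = +465.0380 N
  Ry@4 = +226.3720 N

-163.214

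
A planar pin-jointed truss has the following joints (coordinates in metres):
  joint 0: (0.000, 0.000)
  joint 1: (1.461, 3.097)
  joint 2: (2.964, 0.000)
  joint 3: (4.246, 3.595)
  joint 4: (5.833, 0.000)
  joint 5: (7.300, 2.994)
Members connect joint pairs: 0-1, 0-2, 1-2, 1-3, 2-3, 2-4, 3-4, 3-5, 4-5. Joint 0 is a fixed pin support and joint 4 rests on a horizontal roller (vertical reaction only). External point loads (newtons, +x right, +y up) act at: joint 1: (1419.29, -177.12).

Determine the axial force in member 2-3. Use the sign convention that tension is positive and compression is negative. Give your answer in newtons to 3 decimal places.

976.270

N=6 nodes, M=9 members, R=3 reactions → 2N=12, M+R=12
member 0 (0-1): L=3.4243, (cx,cy)=(0.4267,0.9044)
member 1 (0-2): L=2.9640, (cx,cy)=(1.0000,0.0000)
member 2 (1-2): L=3.4424, (cx,cy)=(0.4366,-0.8997)
member 3 (1-3): L=2.8292, (cx,cy)=(0.9844,0.1760)
member 4 (2-3): L=3.8167, (cx,cy)=(0.3359,0.9419)
member 5 (2-4): L=2.8690, (cx,cy)=(1.0000,0.0000)
member 6 (3-4): L=3.9297, (cx,cy)=(0.4038,-0.9148)
member 7 (3-5): L=3.1126, (cx,cy)=(0.9812,-0.1931)
member 8 (4-5): L=3.3341, (cx,cy)=(0.4400,0.8980)
solve A·x = −loads:
  F[0-1] = +686.4196 N (tension)
  F[0-2] = +1126.4258 N (tension)
  F[1-2] = -1022.1187 N (compression)
  F[1-3] = -690.9486 N (compression)
  F[2-3] = +976.2703 N (tension)
  F[2-4] = +352.2424 N (tension)
  F[3-4] = -872.2177 N (compression)
  F[3-5] = +0.0000 N (tension)
  F[4-5] = -0.0000 N (compression)
  Rx@0 = -1419.2900 N
  Ry@0 = -620.8079 N
  Ry@4 = +797.9279 N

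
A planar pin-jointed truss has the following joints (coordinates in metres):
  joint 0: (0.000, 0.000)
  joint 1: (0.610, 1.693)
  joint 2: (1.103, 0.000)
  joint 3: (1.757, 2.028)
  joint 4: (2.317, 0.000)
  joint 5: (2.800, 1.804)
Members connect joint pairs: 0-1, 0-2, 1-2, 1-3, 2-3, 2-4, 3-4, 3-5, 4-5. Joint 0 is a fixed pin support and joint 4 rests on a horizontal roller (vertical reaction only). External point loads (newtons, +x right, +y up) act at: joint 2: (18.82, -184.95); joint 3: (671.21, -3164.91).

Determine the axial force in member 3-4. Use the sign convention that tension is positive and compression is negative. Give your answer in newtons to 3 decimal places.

N=6 nodes, M=9 members, R=3 reactions → 2N=12, M+R=12
member 0 (0-1): L=1.7995, (cx,cy)=(0.3390,0.9408)
member 1 (0-2): L=1.1030, (cx,cy)=(1.0000,0.0000)
member 2 (1-2): L=1.7633, (cx,cy)=(0.2796,-0.9601)
member 3 (1-3): L=1.1949, (cx,cy)=(0.9599,0.2804)
member 4 (2-3): L=2.1308, (cx,cy)=(0.3069,0.9517)
member 5 (2-4): L=1.2140, (cx,cy)=(1.0000,0.0000)
member 6 (3-4): L=2.1039, (cx,cy)=(0.2662,-0.9639)
member 7 (3-5): L=1.0668, (cx,cy)=(0.9777,-0.2100)
member 8 (4-5): L=1.8675, (cx,cy)=(0.2586,0.9660)
solve A·x = −loads:
  F[0-1] = -291.6132 N (compression)
  F[0-2] = +788.8797 N (tension)
  F[1-2] = +235.6333 N (tension)
  F[1-3] = -171.6116 N (compression)
  F[2-3] = -43.3801 N (compression)
  F[2-4] = +849.2537 N (tension)
  F[3-4] = -3190.6119 N (compression)
  F[3-5] = -0.0000 N (compression)
  F[4-5] = +0.0000 N (tension)
  Rx@0 = -690.0300 N
  Ry@0 = +274.3483 N
  Ry@4 = +3075.5117 N

-3190.612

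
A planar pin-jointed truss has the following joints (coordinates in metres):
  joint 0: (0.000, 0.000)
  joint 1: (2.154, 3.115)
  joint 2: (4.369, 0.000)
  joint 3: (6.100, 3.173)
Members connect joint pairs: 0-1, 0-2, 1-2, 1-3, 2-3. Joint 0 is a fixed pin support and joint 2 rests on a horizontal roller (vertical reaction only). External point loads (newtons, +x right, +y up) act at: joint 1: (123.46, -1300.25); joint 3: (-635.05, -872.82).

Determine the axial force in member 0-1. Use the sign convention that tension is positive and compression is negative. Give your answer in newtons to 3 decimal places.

-834.734

N=4 nodes, M=5 members, R=3 reactions → 2N=8, M+R=8
member 0 (0-1): L=3.7872, (cx,cy)=(0.5688,0.8225)
member 1 (0-2): L=4.3690, (cx,cy)=(1.0000,0.0000)
member 2 (1-2): L=3.8222, (cx,cy)=(0.5795,-0.8150)
member 3 (1-3): L=3.9464, (cx,cy)=(0.9999,0.0147)
member 4 (2-3): L=3.6145, (cx,cy)=(0.4789,0.8779)
solve A·x = −loads:
  F[0-1] = -834.7335 N (compression)
  F[0-2] = -36.8296 N (compression)
  F[1-2] = -755.8952 N (compression)
  F[1-3] = -160.1930 N (compression)
  F[2-3] = -991.5725 N (compression)
  Rx@0 = +511.5900 N
  Ry@0 = +686.5731 N
  Ry@2 = +1486.4969 N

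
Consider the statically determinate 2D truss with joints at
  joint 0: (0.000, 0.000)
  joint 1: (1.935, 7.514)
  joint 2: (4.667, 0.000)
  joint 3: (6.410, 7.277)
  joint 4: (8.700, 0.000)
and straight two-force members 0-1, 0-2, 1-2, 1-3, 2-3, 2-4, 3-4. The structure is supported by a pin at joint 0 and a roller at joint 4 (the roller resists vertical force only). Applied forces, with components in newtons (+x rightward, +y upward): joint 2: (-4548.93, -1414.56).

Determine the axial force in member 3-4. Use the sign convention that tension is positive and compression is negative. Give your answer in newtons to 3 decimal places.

-795.508

N=5 nodes, M=7 members, R=3 reactions → 2N=10, M+R=10
member 0 (0-1): L=7.7592, (cx,cy)=(0.2494,0.9684)
member 1 (0-2): L=4.6670, (cx,cy)=(1.0000,0.0000)
member 2 (1-2): L=7.9952, (cx,cy)=(0.3417,-0.9398)
member 3 (1-3): L=4.4813, (cx,cy)=(0.9986,-0.0529)
member 4 (2-3): L=7.4828, (cx,cy)=(0.2329,0.9725)
member 5 (2-4): L=4.0330, (cx,cy)=(1.0000,0.0000)
member 6 (3-4): L=7.6288, (cx,cy)=(0.3002,-0.9539)
solve A·x = −loads:
  F[0-1] = -677.1320 N (compression)
  F[0-2] = -4380.0648 N (compression)
  F[1-2] = +721.1383 N (tension)
  F[1-3] = -415.8622 N (compression)
  F[2-3] = +757.6698 N (tension)
  F[2-4] = +238.7938 N (tension)
  F[3-4] = -795.5082 N (compression)
  Rx@0 = +4548.9300 N
  Ry@0 = +655.7380 N
  Ry@4 = +758.8220 N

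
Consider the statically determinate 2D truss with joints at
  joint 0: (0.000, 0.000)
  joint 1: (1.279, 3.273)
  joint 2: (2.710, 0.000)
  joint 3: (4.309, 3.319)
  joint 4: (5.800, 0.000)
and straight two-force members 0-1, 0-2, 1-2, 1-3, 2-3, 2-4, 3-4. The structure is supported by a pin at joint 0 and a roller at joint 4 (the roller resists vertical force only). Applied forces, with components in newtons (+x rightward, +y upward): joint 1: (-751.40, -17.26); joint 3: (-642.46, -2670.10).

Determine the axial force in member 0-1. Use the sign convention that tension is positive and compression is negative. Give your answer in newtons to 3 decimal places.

-1601.355

N=5 nodes, M=7 members, R=3 reactions → 2N=10, M+R=10
member 0 (0-1): L=3.5140, (cx,cy)=(0.3640,0.9314)
member 1 (0-2): L=2.7100, (cx,cy)=(1.0000,0.0000)
member 2 (1-2): L=3.5722, (cx,cy)=(0.4006,-0.9163)
member 3 (1-3): L=3.0303, (cx,cy)=(0.9999,0.0152)
member 4 (2-3): L=3.6841, (cx,cy)=(0.4340,0.9009)
member 5 (2-4): L=3.0900, (cx,cy)=(1.0000,0.0000)
member 6 (3-4): L=3.6385, (cx,cy)=(0.4098,-0.9122)
solve A·x = −loads:
  F[0-1] = -1601.3546 N (compression)
  F[0-2] = -811.0148 N (compression)
  F[1-2] = +1601.1720 N (tension)
  F[1-3] = -472.9269 N (compression)
  F[2-3] = -1628.4611 N (compression)
  F[2-4] = +537.2098 N (tension)
  F[3-4] = -1310.9656 N (compression)
  Rx@0 = +1393.8600 N
  Ry@0 = +1491.5187 N
  Ry@4 = +1195.8413 N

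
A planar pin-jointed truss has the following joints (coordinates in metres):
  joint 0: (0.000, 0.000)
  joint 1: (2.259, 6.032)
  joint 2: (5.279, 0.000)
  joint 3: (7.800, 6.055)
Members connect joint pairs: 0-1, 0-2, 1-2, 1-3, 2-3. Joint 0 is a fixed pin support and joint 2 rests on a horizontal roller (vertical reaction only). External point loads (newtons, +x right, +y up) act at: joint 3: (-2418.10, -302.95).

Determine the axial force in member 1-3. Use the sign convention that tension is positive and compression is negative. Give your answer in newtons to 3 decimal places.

-2295.954

N=4 nodes, M=5 members, R=3 reactions → 2N=8, M+R=8
member 0 (0-1): L=6.4411, (cx,cy)=(0.3507,0.9365)
member 1 (0-2): L=5.2790, (cx,cy)=(1.0000,0.0000)
member 2 (1-2): L=6.7458, (cx,cy)=(0.4477,-0.8942)
member 3 (1-3): L=5.5410, (cx,cy)=(1.0000,0.0042)
member 4 (2-3): L=6.5588, (cx,cy)=(0.3844,0.9232)
solve A·x = −loads:
  F[0-1] = -2807.1865 N (compression)
  F[0-2] = -1433.5774 N (compression)
  F[1-2] = +2929.2996 N (tension)
  F[1-3] = -2295.9544 N (compression)
  F[2-3] = -317.8358 N (compression)
  Rx@0 = +2418.1000 N
  Ry@0 = +2628.8802 N
  Ry@2 = -2325.9302 N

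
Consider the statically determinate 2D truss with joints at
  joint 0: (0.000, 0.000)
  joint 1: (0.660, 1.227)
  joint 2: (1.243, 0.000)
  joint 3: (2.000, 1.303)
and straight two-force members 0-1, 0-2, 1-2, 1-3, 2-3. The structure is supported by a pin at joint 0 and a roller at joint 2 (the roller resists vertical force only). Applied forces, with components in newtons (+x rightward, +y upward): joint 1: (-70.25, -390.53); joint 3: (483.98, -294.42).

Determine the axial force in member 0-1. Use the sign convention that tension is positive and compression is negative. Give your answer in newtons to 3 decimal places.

N=4 nodes, M=5 members, R=3 reactions → 2N=8, M+R=8
member 0 (0-1): L=1.3932, (cx,cy)=(0.4737,0.8807)
member 1 (0-2): L=1.2430, (cx,cy)=(1.0000,0.0000)
member 2 (1-2): L=1.3585, (cx,cy)=(0.4292,-0.9032)
member 3 (1-3): L=1.3422, (cx,cy)=(0.9984,0.0566)
member 4 (2-3): L=1.5069, (cx,cy)=(0.5023,0.8647)
solve A·x = −loads:
  F[0-1] = +492.9518 N (tension)
  F[0-2] = +180.2115 N (tension)
  F[1-2] = -870.4842 N (compression)
  F[1-3] = +678.4357 N (tension)
  F[2-3] = -384.9300 N (compression)
  Rx@0 = -413.7300 N
  Ry@0 = -434.1321 N
  Ry@2 = +1119.0821 N

492.952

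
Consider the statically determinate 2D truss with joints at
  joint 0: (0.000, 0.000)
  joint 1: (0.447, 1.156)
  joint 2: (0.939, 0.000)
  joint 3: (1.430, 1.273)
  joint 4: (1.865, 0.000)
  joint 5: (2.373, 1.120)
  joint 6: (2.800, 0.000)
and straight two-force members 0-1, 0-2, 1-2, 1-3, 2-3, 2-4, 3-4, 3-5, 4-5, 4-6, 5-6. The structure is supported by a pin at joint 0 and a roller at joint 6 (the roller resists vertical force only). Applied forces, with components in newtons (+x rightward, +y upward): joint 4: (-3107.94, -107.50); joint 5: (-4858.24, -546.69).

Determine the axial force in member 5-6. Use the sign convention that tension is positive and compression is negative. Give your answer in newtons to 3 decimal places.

1507.257

N=7 nodes, M=11 members, R=3 reactions → 2N=14, M+R=14
member 0 (0-1): L=1.2394, (cx,cy)=(0.3607,0.9327)
member 1 (0-2): L=0.9390, (cx,cy)=(1.0000,0.0000)
member 2 (1-2): L=1.2563, (cx,cy)=(0.3916,-0.9201)
member 3 (1-3): L=0.9899, (cx,cy)=(0.9930,0.1182)
member 4 (2-3): L=1.3644, (cx,cy)=(0.3599,0.9330)
member 5 (2-4): L=0.9260, (cx,cy)=(1.0000,0.0000)
member 6 (3-4): L=1.3453, (cx,cy)=(0.3234,-0.9463)
member 7 (3-5): L=0.9553, (cx,cy)=(0.9871,-0.1602)
member 8 (4-5): L=1.2298, (cx,cy)=(0.4131,0.9107)
member 9 (4-6): L=0.9350, (cx,cy)=(1.0000,0.0000)
member 10 (5-6): L=1.1986, (cx,cy)=(0.3562,-0.9344)
solve A·x = −loads:
  F[0-1] = -2211.3914 N (compression)
  F[0-2] = -7168.6316 N (compression)
  F[1-2] = +2035.3291 N (tension)
  F[1-3] = -1605.8641 N (compression)
  F[2-3] = -2007.2427 N (compression)
  F[2-4] = -5649.2390 N (compression)
  F[3-4] = +2728.1771 N (tension)
  F[3-5] = -3240.9444 N (compression)
  F[4-5] = -2716.7150 N (compression)
  F[4-6] = -536.9424 N (compression)
  F[5-6] = +1507.2568 N (tension)
  Rx@0 = +7966.1800 N
  Ry@0 = +2062.5635 N
  Ry@6 = -1408.3735 N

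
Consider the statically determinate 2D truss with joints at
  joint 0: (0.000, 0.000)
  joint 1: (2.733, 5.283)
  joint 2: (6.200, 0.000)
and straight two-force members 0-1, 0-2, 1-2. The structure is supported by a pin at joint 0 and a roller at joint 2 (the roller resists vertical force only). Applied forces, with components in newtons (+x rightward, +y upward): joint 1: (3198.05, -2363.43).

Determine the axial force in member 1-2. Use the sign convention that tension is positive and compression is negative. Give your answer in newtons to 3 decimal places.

-4505.571

N=3 nodes, M=3 members, R=3 reactions → 2N=6, M+R=6
member 0 (0-1): L=5.9481, (cx,cy)=(0.4595,0.8882)
member 1 (0-2): L=6.2000, (cx,cy)=(1.0000,0.0000)
member 2 (1-2): L=6.3190, (cx,cy)=(0.5487,-0.8360)
solve A·x = −loads:
  F[0-1] = +1580.1061 N (tension)
  F[0-2] = +2472.0263 N (tension)
  F[1-2] = -4505.5713 N (compression)
  Rx@0 = -3198.0500 N
  Ry@0 = -1403.4333 N
  Ry@2 = +3766.8633 N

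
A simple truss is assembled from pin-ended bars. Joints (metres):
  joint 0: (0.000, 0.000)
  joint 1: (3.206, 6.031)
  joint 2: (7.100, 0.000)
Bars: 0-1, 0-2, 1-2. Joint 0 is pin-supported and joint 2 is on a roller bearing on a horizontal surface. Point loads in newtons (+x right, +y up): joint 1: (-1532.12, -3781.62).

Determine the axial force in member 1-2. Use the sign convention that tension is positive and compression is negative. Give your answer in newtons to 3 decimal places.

N=3 nodes, M=3 members, R=3 reactions → 2N=6, M+R=6
member 0 (0-1): L=6.8302, (cx,cy)=(0.4694,0.8830)
member 1 (0-2): L=7.1000, (cx,cy)=(1.0000,0.0000)
member 2 (1-2): L=7.1789, (cx,cy)=(0.5424,-0.8401)
solve A·x = −loads:
  F[0-1] = -3822.7630 N (compression)
  F[0-2] = +262.2358 N (tension)
  F[1-2] = -483.4508 N (compression)
  Rx@0 = +1532.1200 N
  Ry@0 = +3375.4710 N
  Ry@2 = +406.1490 N

-483.451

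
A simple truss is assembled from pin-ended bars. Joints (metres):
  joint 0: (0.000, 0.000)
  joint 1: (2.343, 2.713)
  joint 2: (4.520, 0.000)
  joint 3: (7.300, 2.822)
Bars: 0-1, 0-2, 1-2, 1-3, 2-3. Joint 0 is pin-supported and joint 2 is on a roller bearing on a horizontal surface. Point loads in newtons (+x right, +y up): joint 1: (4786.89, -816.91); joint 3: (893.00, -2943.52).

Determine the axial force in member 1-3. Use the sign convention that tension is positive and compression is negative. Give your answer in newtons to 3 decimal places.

3877.625

N=4 nodes, M=5 members, R=3 reactions → 2N=8, M+R=8
member 0 (0-1): L=3.5847, (cx,cy)=(0.6536,0.7568)
member 1 (0-2): L=4.5200, (cx,cy)=(1.0000,0.0000)
member 2 (1-2): L=3.4785, (cx,cy)=(0.6259,-0.7799)
member 3 (1-3): L=4.9582, (cx,cy)=(0.9998,0.0220)
member 4 (2-3): L=3.9613, (cx,cy)=(0.7018,0.7124)
solve A·x = −loads:
  F[0-1] = +6405.2307 N (tension)
  F[0-2] = +1493.3504 N (tension)
  F[1-2] = -7153.5171 N (compression)
  F[1-3] = +3877.6247 N (tension)
  F[2-3] = -4251.5654 N (compression)
  Rx@0 = -5679.8900 N
  Ry@0 = -4847.6662 N
  Ry@2 = +8608.0962 N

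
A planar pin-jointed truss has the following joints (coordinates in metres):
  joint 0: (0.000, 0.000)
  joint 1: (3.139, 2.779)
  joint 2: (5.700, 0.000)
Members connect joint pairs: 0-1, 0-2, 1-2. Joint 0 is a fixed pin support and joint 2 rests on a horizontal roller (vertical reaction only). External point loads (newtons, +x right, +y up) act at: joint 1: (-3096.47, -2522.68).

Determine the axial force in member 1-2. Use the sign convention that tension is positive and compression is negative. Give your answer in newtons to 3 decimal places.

N=3 nodes, M=3 members, R=3 reactions → 2N=6, M+R=6
member 0 (0-1): L=4.1924, (cx,cy)=(0.7487,0.6629)
member 1 (0-2): L=5.7000, (cx,cy)=(1.0000,0.0000)
member 2 (1-2): L=3.7791, (cx,cy)=(0.6777,-0.7354)
solve A·x = −loads:
  F[0-1] = -3987.3759 N (compression)
  F[0-2] = -110.9742 N (compression)
  F[1-2] = +163.7571 N (tension)
  Rx@0 = +3096.4700 N
  Ry@0 = +2643.1006 N
  Ry@2 = -120.4206 N

163.757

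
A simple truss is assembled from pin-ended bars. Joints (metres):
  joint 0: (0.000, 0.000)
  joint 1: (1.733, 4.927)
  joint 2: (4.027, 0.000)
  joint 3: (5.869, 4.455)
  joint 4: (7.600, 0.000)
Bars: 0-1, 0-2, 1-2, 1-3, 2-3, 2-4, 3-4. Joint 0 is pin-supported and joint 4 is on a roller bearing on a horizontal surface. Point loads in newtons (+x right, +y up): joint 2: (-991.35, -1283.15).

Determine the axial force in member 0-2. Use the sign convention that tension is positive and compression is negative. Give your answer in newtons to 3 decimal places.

N=5 nodes, M=7 members, R=3 reactions → 2N=10, M+R=10
member 0 (0-1): L=5.2229, (cx,cy)=(0.3318,0.9433)
member 1 (0-2): L=4.0270, (cx,cy)=(1.0000,0.0000)
member 2 (1-2): L=5.4349, (cx,cy)=(0.4221,-0.9066)
member 3 (1-3): L=4.1628, (cx,cy)=(0.9936,-0.1134)
member 4 (2-3): L=4.8208, (cx,cy)=(0.3821,0.9241)
member 5 (2-4): L=3.5730, (cx,cy)=(1.0000,0.0000)
member 6 (3-4): L=4.7795, (cx,cy)=(0.3622,-0.9321)
solve A·x = −loads:
  F[0-1] = -639.4778 N (compression)
  F[0-2] = -779.1659 N (compression)
  F[1-2] = +730.9815 N (tension)
  F[1-3] = -524.1036 N (compression)
  F[2-3] = +671.4212 N (tension)
  F[2-4] = +264.1769 N (tension)
  F[3-4] = -729.4206 N (compression)
  Rx@0 = +991.3500 N
  Ry@0 = +603.2493 N
  Ry@4 = +679.9007 N

-779.166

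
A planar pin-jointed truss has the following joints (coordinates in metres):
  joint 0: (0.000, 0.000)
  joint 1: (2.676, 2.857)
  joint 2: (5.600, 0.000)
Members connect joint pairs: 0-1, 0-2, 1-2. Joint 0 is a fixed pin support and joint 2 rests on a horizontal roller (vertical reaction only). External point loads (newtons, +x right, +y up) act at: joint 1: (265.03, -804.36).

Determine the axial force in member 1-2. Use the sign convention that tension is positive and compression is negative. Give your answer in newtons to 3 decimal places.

N=3 nodes, M=3 members, R=3 reactions → 2N=6, M+R=6
member 0 (0-1): L=3.9145, (cx,cy)=(0.6836,0.7298)
member 1 (0-2): L=5.6000, (cx,cy)=(1.0000,0.0000)
member 2 (1-2): L=4.0881, (cx,cy)=(0.7153,-0.6989)
solve A·x = −loads:
  F[0-1] = -390.1885 N (compression)
  F[0-2] = +531.7666 N (tension)
  F[1-2] = -743.4655 N (compression)
  Rx@0 = -265.0300 N
  Ry@0 = +284.7782 N
  Ry@2 = +519.5818 N

-743.466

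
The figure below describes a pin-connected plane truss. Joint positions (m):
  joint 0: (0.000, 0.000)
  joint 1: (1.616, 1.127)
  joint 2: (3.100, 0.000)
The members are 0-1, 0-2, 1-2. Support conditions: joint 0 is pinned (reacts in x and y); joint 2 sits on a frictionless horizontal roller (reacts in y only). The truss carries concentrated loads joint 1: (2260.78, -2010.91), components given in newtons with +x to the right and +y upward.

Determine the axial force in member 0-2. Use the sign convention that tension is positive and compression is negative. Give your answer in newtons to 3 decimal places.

N=3 nodes, M=3 members, R=3 reactions → 2N=6, M+R=6
member 0 (0-1): L=1.9702, (cx,cy)=(0.8202,0.5720)
member 1 (0-2): L=3.1000, (cx,cy)=(1.0000,0.0000)
member 2 (1-2): L=1.8634, (cx,cy)=(0.7964,-0.6048)
solve A·x = −loads:
  F[0-1] = -246.0343 N (compression)
  F[0-2] = +2462.5852 N (tension)
  F[1-2] = -3092.2265 N (compression)
  Rx@0 = -2260.7800 N
  Ry@0 = +140.7392 N
  Ry@2 = +1870.1708 N

2462.585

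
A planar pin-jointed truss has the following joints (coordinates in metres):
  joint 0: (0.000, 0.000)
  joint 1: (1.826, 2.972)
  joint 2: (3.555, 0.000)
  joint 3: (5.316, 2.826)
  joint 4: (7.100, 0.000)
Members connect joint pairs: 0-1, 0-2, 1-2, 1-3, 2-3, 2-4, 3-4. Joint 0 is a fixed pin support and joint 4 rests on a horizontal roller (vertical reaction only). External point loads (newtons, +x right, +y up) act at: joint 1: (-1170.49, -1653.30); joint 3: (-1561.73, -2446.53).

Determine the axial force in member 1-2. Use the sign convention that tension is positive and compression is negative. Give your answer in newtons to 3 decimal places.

1574.791

N=5 nodes, M=7 members, R=3 reactions → 2N=10, M+R=10
member 0 (0-1): L=3.4881, (cx,cy)=(0.5235,0.8520)
member 1 (0-2): L=3.5550, (cx,cy)=(1.0000,0.0000)
member 2 (1-2): L=3.4383, (cx,cy)=(0.5029,-0.8644)
member 3 (1-3): L=3.4931, (cx,cy)=(0.9991,-0.0418)
member 4 (2-3): L=3.3298, (cx,cy)=(0.5289,0.8487)
member 5 (2-4): L=3.5450, (cx,cy)=(1.0000,0.0000)
member 6 (3-4): L=3.3420, (cx,cy)=(0.5338,-0.8456)
solve A·x = −loads:
  F[0-1] = -3467.4779 N (compression)
  F[0-2] = -917.0318 N (compression)
  F[1-2] = +1574.7914 N (tension)
  F[1-3] = -1437.8512 N (compression)
  F[2-3] = -1603.8541 N (compression)
  F[2-4] = +723.0865 N (tension)
  F[3-4] = -1354.5692 N (compression)
  Rx@0 = +2732.2200 N
  Ry@0 = +2954.4027 N
  Ry@4 = +1145.4273 N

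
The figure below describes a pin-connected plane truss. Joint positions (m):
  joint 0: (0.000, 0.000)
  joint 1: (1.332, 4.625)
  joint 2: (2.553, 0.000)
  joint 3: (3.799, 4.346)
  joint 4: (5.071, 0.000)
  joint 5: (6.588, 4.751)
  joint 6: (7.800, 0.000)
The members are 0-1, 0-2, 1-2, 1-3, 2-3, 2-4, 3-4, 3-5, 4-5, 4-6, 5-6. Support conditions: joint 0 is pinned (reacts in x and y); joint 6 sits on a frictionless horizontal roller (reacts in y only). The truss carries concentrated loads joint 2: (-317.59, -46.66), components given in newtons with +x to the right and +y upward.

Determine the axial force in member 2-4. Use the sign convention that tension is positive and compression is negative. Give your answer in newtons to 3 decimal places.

N=7 nodes, M=11 members, R=3 reactions → 2N=14, M+R=14
member 0 (0-1): L=4.8130, (cx,cy)=(0.2768,0.9609)
member 1 (0-2): L=2.5530, (cx,cy)=(1.0000,0.0000)
member 2 (1-2): L=4.7835, (cx,cy)=(0.2553,-0.9669)
member 3 (1-3): L=2.4827, (cx,cy)=(0.9937,-0.1124)
member 4 (2-3): L=4.5211, (cx,cy)=(0.2756,0.9613)
member 5 (2-4): L=2.5180, (cx,cy)=(1.0000,0.0000)
member 6 (3-4): L=4.5283, (cx,cy)=(0.2809,-0.9597)
member 7 (3-5): L=2.8183, (cx,cy)=(0.9896,0.1437)
member 8 (4-5): L=4.9873, (cx,cy)=(0.3042,0.9526)
member 9 (4-6): L=2.7290, (cx,cy)=(1.0000,0.0000)
member 10 (5-6): L=4.9032, (cx,cy)=(0.2472,-0.9690)
solve A·x = −loads:
  F[0-1] = -32.6636 N (compression)
  F[0-2] = -308.5503 N (compression)
  F[1-2] = +34.5522 N (tension)
  F[1-3] = -17.9731 N (compression)
  F[2-3] = +13.7863 N (tension)
  F[2-4] = +14.0598 N (tension)
  F[3-4] = -17.3047 N (compression)
  F[3-5] = -9.2954 N (compression)
  F[4-5] = +17.4341 N (tension)
  F[4-6] = +3.8960 N (tension)
  F[5-6] = -15.7613 N (compression)
  Rx@0 = +317.5900 N
  Ry@0 = +31.3878 N
  Ry@6 = +15.2722 N

14.060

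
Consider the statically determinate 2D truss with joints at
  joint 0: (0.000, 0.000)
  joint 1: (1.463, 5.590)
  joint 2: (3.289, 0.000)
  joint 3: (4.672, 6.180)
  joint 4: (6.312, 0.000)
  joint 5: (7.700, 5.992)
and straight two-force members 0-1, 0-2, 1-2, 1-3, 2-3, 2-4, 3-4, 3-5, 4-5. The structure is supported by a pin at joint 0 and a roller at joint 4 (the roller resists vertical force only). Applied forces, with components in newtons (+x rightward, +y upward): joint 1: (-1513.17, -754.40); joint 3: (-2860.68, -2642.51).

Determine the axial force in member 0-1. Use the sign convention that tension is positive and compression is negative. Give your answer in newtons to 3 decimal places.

N=6 nodes, M=9 members, R=3 reactions → 2N=12, M+R=12
member 0 (0-1): L=5.7783, (cx,cy)=(0.2532,0.9674)
member 1 (0-2): L=3.2890, (cx,cy)=(1.0000,0.0000)
member 2 (1-2): L=5.8807, (cx,cy)=(0.3105,-0.9506)
member 3 (1-3): L=3.2628, (cx,cy)=(0.9835,0.1808)
member 4 (2-3): L=6.3329, (cx,cy)=(0.2184,0.9759)
member 5 (2-4): L=3.0230, (cx,cy)=(1.0000,0.0000)
member 6 (3-4): L=6.3939, (cx,cy)=(0.2565,-0.9665)
member 7 (3-5): L=3.0338, (cx,cy)=(0.9981,-0.0620)
member 8 (4-5): L=6.1507, (cx,cy)=(0.2257,0.9742)
solve A·x = −loads:
  F[0-1] = -5589.1842 N (compression)
  F[0-2] = -2958.7260 N (compression)
  F[1-2] = +4635.1905 N (tension)
  F[1-3] = -1363.7003 N (compression)
  F[2-3] = -4515.0571 N (compression)
  F[2-4] = -533.4405 N (compression)
  F[3-4] = +2079.7359 N (tension)
  F[3-5] = -0.0000 N (compression)
  F[4-5] = +0.0000 N (tension)
  Rx@0 = +4373.8500 N
  Ry@0 = +5407.0698 N
  Ry@4 = -2010.1598 N

-5589.184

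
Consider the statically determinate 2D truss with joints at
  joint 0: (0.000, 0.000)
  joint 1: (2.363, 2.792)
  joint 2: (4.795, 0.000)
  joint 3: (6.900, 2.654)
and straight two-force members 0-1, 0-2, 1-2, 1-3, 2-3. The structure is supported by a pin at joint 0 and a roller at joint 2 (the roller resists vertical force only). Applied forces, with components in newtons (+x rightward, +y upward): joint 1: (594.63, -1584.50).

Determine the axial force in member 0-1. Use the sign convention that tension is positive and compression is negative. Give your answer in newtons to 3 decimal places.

N=4 nodes, M=5 members, R=3 reactions → 2N=8, M+R=8
member 0 (0-1): L=3.6577, (cx,cy)=(0.6460,0.7633)
member 1 (0-2): L=4.7950, (cx,cy)=(1.0000,0.0000)
member 2 (1-2): L=3.7027, (cx,cy)=(0.6568,-0.7540)
member 3 (1-3): L=4.5391, (cx,cy)=(0.9995,-0.0304)
member 4 (2-3): L=3.3874, (cx,cy)=(0.6214,0.7835)
solve A·x = −loads:
  F[0-1] = -599.2469 N (compression)
  F[0-2] = +981.7603 N (tension)
  F[1-2] = -1494.7165 N (compression)
  F[1-3] = +0.0000 N (tension)
  F[2-3] = -0.0000 N (compression)
  Rx@0 = -594.6300 N
  Ry@0 = +457.4134 N
  Ry@2 = +1127.0866 N

-599.247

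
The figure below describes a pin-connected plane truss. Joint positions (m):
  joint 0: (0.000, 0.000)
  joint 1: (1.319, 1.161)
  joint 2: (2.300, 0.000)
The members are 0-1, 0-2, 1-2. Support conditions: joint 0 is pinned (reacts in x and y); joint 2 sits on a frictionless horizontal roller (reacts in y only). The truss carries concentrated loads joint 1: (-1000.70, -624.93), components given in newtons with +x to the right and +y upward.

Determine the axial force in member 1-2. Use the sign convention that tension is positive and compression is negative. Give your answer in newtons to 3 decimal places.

192.125

N=3 nodes, M=3 members, R=3 reactions → 2N=6, M+R=6
member 0 (0-1): L=1.7572, (cx,cy)=(0.7506,0.6607)
member 1 (0-2): L=2.3000, (cx,cy)=(1.0000,0.0000)
member 2 (1-2): L=1.5200, (cx,cy)=(0.6454,-0.7638)
solve A·x = −loads:
  F[0-1] = -1167.9454 N (compression)
  F[0-2] = -123.9999 N (compression)
  F[1-2] = +192.1254 N (tension)
  Rx@0 = +1000.7000 N
  Ry@0 = +771.6822 N
  Ry@2 = -146.7522 N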